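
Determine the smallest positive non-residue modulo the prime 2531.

2

(2/2531) = −1, so 2 is the smallest positive non-residue mod 2531.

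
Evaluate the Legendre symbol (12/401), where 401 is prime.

-1

Pull out 2^2: since 401 ≡ 1 (mod 8), (2/401) = +1, so (2/401)^2 = +1.
Reciprocity: 3 ≡ 3 and 401 ≡ 1 (mod 4), so (3/401) = +(401/3).
Reduce top mod 3: now compute (2/3).
Pull out 2: since 3 ≡ 3 (mod 8), (2/3) = -1.
Reached (1/3) = 1. Collecting the sign flips along the way, the symbol is -1.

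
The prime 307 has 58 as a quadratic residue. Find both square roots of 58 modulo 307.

Since 307 ≡ 3 (mod 4), a square root of 58 is 58^((307+1)/4) = 58^77 mod 307.
Repeated squaring: 58^2≡294, 58^4≡169, 58^8≡10, 58^16≡100, 58^32≡176, 58^64≡276 (mod 307).
58^77 = 58^(64+8+4+1) ≡ 66 (mod 307).
Check: 66² = 4356 ≡ 58 (mod 307). The two roots are 66 and 241.

66, 241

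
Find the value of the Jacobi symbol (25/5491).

Reciprocity: 25 ≡ 1 and 5491 ≡ 3 (mod 4), so (25/5491) = +(5491/25).
Reduce top mod 25: now compute (16/25).
Pull out 2^4: since 25 ≡ 1 (mod 8), (2/25) = +1, so (2/25)^4 = +1.
Reached (1/25) = 1. Collecting the sign flips along the way, the symbol is +1.

1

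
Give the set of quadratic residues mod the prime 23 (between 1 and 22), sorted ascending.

Square k = 1,…,11 (k and 23−k give the same square):
1²=1, 2²=4, 3²=9, 4²=16, 5²≡2, 6²≡13, 7²≡3, 8²≡18, 9²≡12, 10²≡8, 11²≡6 (mod 23).
So the quadratic residues mod 23 are {1, 2, 3, 4, 6, 8, 9, 12, 13, 16, 18}.

1, 2, 3, 4, 6, 8, 9, 12, 13, 16, 18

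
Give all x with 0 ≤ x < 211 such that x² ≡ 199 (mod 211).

58, 153

Since 211 ≡ 3 (mod 4), a square root of 199 is 199^((211+1)/4) = 199^53 mod 211.
Repeated squaring: 199^2≡144, 199^4≡58, 199^8≡199, 199^16≡144, 199^32≡58 (mod 211).
199^53 = 199^(32+16+4+1) ≡ 58 (mod 211).
Check: 58² = 3364 ≡ 199 (mod 211). The two roots are 58 and 153.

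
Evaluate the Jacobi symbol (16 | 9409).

Pull out 2^4: since 9409 ≡ 1 (mod 8), (2/9409) = +1, so (2/9409)^4 = +1.
Reached (1/9409) = 1. Collecting the sign flips along the way, the symbol is +1.

1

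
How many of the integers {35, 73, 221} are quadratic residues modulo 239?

(35/239) = -1 → non-residue.
(73/239) = -1 → non-residue.
(221/239) = -1 → non-residue.
Total quadratic residues among the 3: 0.

0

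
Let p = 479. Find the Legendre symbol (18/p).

1

Pull out 2: since 479 ≡ 7 (mod 8), (2/479) = +1.
Reciprocity: 9 ≡ 1 and 479 ≡ 3 (mod 4), so (9/479) = +(479/9).
Reduce top mod 9: now compute (2/9).
Pull out 2: since 9 ≡ 1 (mod 8), (2/9) = +1.
Reached (1/9) = 1. Collecting the sign flips along the way, the symbol is +1.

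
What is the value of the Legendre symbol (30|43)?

Euler's criterion: (30/43) ≡ 30^21 (mod 43).
30^2 ≡ 40 (mod 43)
30^4 ≡ 9 (mod 43)
30^8 ≡ 38 (mod 43)
30^16 ≡ 25 (mod 43)
30^21 = 30^(16+4+1) ≡ 42 (mod 43).
Result is 42 ≡ −1, so (30/43) = −1.

-1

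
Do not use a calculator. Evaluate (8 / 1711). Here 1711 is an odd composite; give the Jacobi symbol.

1

Pull out 2^3: since 1711 ≡ 7 (mod 8), (2/1711) = +1, so (2/1711)^3 = +1.
Reached (1/1711) = 1. Collecting the sign flips along the way, the symbol is +1.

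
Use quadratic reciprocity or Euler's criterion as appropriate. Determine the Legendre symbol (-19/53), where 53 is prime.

Euler's criterion: (-19/53) ≡ 34^26 (mod 53).
34^2 ≡ 43 (mod 53)
34^4 ≡ 47 (mod 53)
34^8 ≡ 36 (mod 53)
34^16 ≡ 24 (mod 53)
34^26 = 34^(16+8+2) ≡ 52 (mod 53).
Result is 52 ≡ −1, so (-19/53) = −1.

-1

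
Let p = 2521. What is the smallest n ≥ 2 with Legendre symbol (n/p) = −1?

(2/2521) = +1, so 2 is a residue.
(3/2521) = +1, so 3 is a residue.
(4/2521) = +1, so 4 is a residue.
(5/2521) = +1, so 5 is a residue.
(6/2521) = +1, so 6 is a residue.
(7/2521) = +1, so 7 is a residue.
(8/2521) = +1, so 8 is a residue.
(9/2521) = +1, so 9 is a residue.
(10/2521) = +1, so 10 is a residue.
(11/2521) = −1, so 11 is the smallest positive non-residue mod 2521.

11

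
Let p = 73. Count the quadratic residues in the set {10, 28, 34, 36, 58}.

(10/73) = -1 → non-residue.
(28/73) = -1 → non-residue.
(34/73) = -1 → non-residue.
(36/73) = +1 → QR.
(58/73) = -1 → non-residue.
Total quadratic residues among the 5: 1.

1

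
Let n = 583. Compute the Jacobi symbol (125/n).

Reciprocity: 125 ≡ 1 and 583 ≡ 3 (mod 4), so (125/583) = +(583/125).
Reduce top mod 125: now compute (83/125).
Reciprocity: 83 ≡ 3 and 125 ≡ 1 (mod 4), so (83/125) = +(125/83).
Reduce top mod 83: now compute (42/83).
Pull out 2: since 83 ≡ 3 (mod 8), (2/83) = -1.
Reciprocity: 21 ≡ 1 and 83 ≡ 3 (mod 4), so (21/83) = +(83/21).
Reduce top mod 21: now compute (20/21).
Pull out 2^2: since 21 ≡ 5 (mod 8), (2/21) = -1, so (2/21)^2 = +1.
Reciprocity: 5 ≡ 1 and 21 ≡ 1 (mod 4), so (5/21) = +(21/5).
Reduce top mod 5: now compute (1/5).
Reached (1/5) = 1. Collecting the sign flips along the way, the symbol is -1.

-1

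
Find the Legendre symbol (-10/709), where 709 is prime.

First reduce: -10 ≡ 699 (mod 709).
Reciprocity: 699 ≡ 3 and 709 ≡ 1 (mod 4), so (699/709) = +(709/699).
Reduce top mod 699: now compute (10/699).
Pull out 2: since 699 ≡ 3 (mod 8), (2/699) = -1.
Reciprocity: 5 ≡ 1 and 699 ≡ 3 (mod 4), so (5/699) = +(699/5).
Reduce top mod 5: now compute (4/5).
Pull out 2^2: since 5 ≡ 5 (mod 8), (2/5) = -1, so (2/5)^2 = +1.
Reached (1/5) = 1. Collecting the sign flips along the way, the symbol is -1.

-1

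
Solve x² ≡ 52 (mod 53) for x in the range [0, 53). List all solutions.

23, 30

53 ≡ 1 (mod 4), so we find a root by search.
Trying successive values, 23² = 529 ≡ 52 (mod 53). The other root is 53 − 23 = 30.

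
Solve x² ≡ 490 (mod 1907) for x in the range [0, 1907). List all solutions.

Since 1907 ≡ 3 (mod 4), a square root of 490 is 490^((1907+1)/4) = 490^477 mod 1907.
Repeated squaring: 490^2≡1725, 490^4≡705, 490^8≡1205, 490^16≡798, 490^32≡1773, 490^64≡793, 490^128≡1446, 490^256≡844 (mod 1907).
490^477 = 490^(256+128+64+16+8+4+1) ≡ 159 (mod 1907).
Check: 159² = 25281 ≡ 490 (mod 1907). The two roots are 159 and 1748.

159, 1748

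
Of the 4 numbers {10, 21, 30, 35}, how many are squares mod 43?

3

(10/43) = +1 → QR.
(21/43) = +1 → QR.
(30/43) = -1 → non-residue.
(35/43) = +1 → QR.
Total quadratic residues among the 4: 3.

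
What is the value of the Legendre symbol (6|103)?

Pull out 2: since 103 ≡ 7 (mod 8), (2/103) = +1.
Reciprocity: 3 ≡ 3 and 103 ≡ 3 (mod 4), so (3/103) = −(103/3).
Reduce top mod 3: now compute (1/3).
Reached (1/3) = 1. Collecting the sign flips along the way, the symbol is -1.

-1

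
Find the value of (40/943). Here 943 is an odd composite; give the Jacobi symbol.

Pull out 2^3: since 943 ≡ 7 (mod 8), (2/943) = +1, so (2/943)^3 = +1.
Reciprocity: 5 ≡ 1 and 943 ≡ 3 (mod 4), so (5/943) = +(943/5).
Reduce top mod 5: now compute (3/5).
Reciprocity: 3 ≡ 3 and 5 ≡ 1 (mod 4), so (3/5) = +(5/3).
Reduce top mod 3: now compute (2/3).
Pull out 2: since 3 ≡ 3 (mod 8), (2/3) = -1.
Reached (1/3) = 1. Collecting the sign flips along the way, the symbol is -1.

-1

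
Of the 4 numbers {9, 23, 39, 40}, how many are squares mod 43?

3

(9/43) = +1 → QR.
(23/43) = +1 → QR.
(39/43) = -1 → non-residue.
(40/43) = +1 → QR.
Total quadratic residues among the 4: 3.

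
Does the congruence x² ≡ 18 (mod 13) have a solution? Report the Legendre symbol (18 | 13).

-1

First reduce: 18 ≡ 5 (mod 13).
Reciprocity: 5 ≡ 1 and 13 ≡ 1 (mod 4), so (5/13) = +(13/5).
Reduce top mod 5: now compute (3/5).
Reciprocity: 3 ≡ 3 and 5 ≡ 1 (mod 4), so (3/5) = +(5/3).
Reduce top mod 3: now compute (2/3).
Pull out 2: since 3 ≡ 3 (mod 8), (2/3) = -1.
Reached (1/3) = 1. Collecting the sign flips along the way, the symbol is -1.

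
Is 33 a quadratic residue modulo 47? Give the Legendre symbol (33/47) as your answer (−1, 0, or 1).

-1

Euler's criterion: (33/47) ≡ 33^23 (mod 47).
33^2 ≡ 8 (mod 47)
33^4 ≡ 17 (mod 47)
33^8 ≡ 7 (mod 47)
33^16 ≡ 2 (mod 47)
33^23 = 33^(16+4+2+1) ≡ 46 (mod 47).
Result is 46 ≡ −1, so (33/47) = −1.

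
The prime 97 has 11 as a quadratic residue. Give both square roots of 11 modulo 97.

37, 60

97 ≡ 1 (mod 4), so we find a root by search.
Trying successive values, 37² = 1369 ≡ 11 (mod 97). The other root is 97 − 37 = 60.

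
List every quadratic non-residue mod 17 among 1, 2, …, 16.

Square k = 1,…,8 (k and 17−k give the same square):
1²=1, 2²=4, 3²=9, 4²=16, 5²≡8, 6²≡2, 7²≡15, 8²≡13 (mod 17).
The residues are {1, 2, 4, 8, 9, 13, 15, 16}; the non-residues are the remaining 8 nonzero classes.

3 5 6 7 10 11 12 14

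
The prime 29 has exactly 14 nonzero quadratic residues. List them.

1,4,5,6,7,9,13,16,20,22,23,24,25,28

Square k = 1,…,14 (k and 29−k give the same square):
1²=1, 2²=4, 3²=9, 4²=16, 5²=25, 6²≡7, 7²≡20, 8²≡6, 9²≡23, 10²≡13, 11²≡5, 12²≡28, 13²≡24, 14²≡22 (mod 29).
So the quadratic residues mod 29 are {1, 4, 5, 6, 7, 9, 13, 16, 20, 22, 23, 24, 25, 28}.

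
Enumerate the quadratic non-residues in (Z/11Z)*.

Square k = 1,…,5 (k and 11−k give the same square):
1²=1, 2²=4, 3²=9, 4²≡5, 5²≡3 (mod 11).
The residues are {1, 3, 4, 5, 9}; the non-residues are the remaining 5 nonzero classes.

2, 6, 7, 8, 10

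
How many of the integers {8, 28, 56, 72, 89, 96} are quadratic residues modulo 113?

4

(8/113) = +1 → QR.
(28/113) = +1 → QR.
(56/113) = +1 → QR.
(72/113) = +1 → QR.
(89/113) = -1 → non-residue.
(96/113) = -1 → non-residue.
Total quadratic residues among the 6: 4.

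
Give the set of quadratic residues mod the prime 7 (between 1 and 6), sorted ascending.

Square k = 1,…,3 (k and 7−k give the same square):
1²=1, 2²=4, 3²≡2 (mod 7).
So the quadratic residues mod 7 are {1, 2, 4}.

1, 2, 4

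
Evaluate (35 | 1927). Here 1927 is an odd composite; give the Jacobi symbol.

Reciprocity: 35 ≡ 3 and 1927 ≡ 3 (mod 4), so (35/1927) = −(1927/35).
Reduce top mod 35: now compute (2/35).
Pull out 2: since 35 ≡ 3 (mod 8), (2/35) = -1.
Reached (1/35) = 1. Collecting the sign flips along the way, the symbol is +1.

1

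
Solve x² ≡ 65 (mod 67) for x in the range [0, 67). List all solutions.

20, 47

Since 67 ≡ 3 (mod 4), a square root of 65 is 65^((67+1)/4) = 65^17 mod 67.
Repeated squaring: 65^2≡4, 65^4≡16, 65^8≡55, 65^16≡10 (mod 67).
65^17 = 65^(16+1) ≡ 47 (mod 67).
Check: 47² = 2209 ≡ 65 (mod 67). The two roots are 20 and 47.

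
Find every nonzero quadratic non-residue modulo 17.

3,5,6,7,10,11,12,14

Square k = 1,…,8 (k and 17−k give the same square):
1²=1, 2²=4, 3²=9, 4²=16, 5²≡8, 6²≡2, 7²≡15, 8²≡13 (mod 17).
The residues are {1, 2, 4, 8, 9, 13, 15, 16}; the non-residues are the remaining 8 nonzero classes.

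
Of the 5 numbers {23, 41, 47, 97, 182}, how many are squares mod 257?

1

(23/257) = +1 → QR.
(41/257) = -1 → non-residue.
(47/257) = -1 → non-residue.
(97/257) = -1 → non-residue.
(182/257) = -1 → non-residue.
Total quadratic residues among the 5: 1.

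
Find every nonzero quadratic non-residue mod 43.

Square k = 1,…,21 (k and 43−k give the same square):
1²=1, 2²=4, 3²=9, 4²=16, 5²=25, 6²=36, 7²≡6, 8²≡21, 9²≡38, 10²≡14, 11²≡35, 12²≡15, 13²≡40, 14²≡24, 15²≡10, 16²≡41, 17²≡31, 18²≡23, 19²≡17, 20²≡13, 21²≡11 (mod 43).
The residues are {1, 4, 6, 9, 10, 11, 13, 14, 15, 16, 17, 21, 23, 24, 25, 31, 35, 36, 38, 40, 41}; the non-residues are the remaining 21 nonzero classes.

2,3,5,7,8,12,18,19,20,22,26,27,28,29,30,32,33,34,37,39,42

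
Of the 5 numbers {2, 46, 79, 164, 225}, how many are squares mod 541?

3

(2/541) = -1 → non-residue.
(46/541) = -1 → non-residue.
(79/541) = +1 → QR.
(164/541) = +1 → QR.
(225/541) = +1 → QR.
Total quadratic residues among the 5: 3.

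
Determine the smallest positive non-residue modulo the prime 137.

(2/137) = +1, so 2 is a residue.
(3/137) = −1, so 3 is the smallest positive non-residue mod 137.

3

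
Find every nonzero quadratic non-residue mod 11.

Square k = 1,…,5 (k and 11−k give the same square):
1²=1, 2²=4, 3²=9, 4²≡5, 5²≡3 (mod 11).
The residues are {1, 3, 4, 5, 9}; the non-residues are the remaining 5 nonzero classes.

2,6,7,8,10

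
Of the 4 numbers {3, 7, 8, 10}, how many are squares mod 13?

2

(3/13) = +1 → QR.
(7/13) = -1 → non-residue.
(8/13) = -1 → non-residue.
(10/13) = +1 → QR.
Total quadratic residues among the 4: 2.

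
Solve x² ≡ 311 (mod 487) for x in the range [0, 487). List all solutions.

Since 487 ≡ 3 (mod 4), a square root of 311 is 311^((487+1)/4) = 311^122 mod 487.
Repeated squaring: 311^2≡295, 311^4≡339, 311^8≡476, 311^16≡121, 311^32≡31, 311^64≡474 (mod 487).
311^122 = 311^(64+32+16+8+2) ≡ 382 (mod 487).
Check: 382² = 145924 ≡ 311 (mod 487). The two roots are 105 and 382.

105, 382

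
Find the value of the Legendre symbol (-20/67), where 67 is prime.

1

Euler's criterion: (-20/67) ≡ 47^33 (mod 67).
47^2 ≡ 65 (mod 67)
47^4 ≡ 4 (mod 67)
47^8 ≡ 16 (mod 67)
47^16 ≡ 55 (mod 67)
47^32 ≡ 10 (mod 67)
47^33 = 47^(32+1) ≡ 1 (mod 67).
Result is 1, so (-20/67) = 1.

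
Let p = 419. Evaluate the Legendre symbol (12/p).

Euler's criterion: (12/419) ≡ 12^209 (mod 419).
12^2 ≡ 144 (mod 419)
12^4 ≡ 205 (mod 419)
12^8 ≡ 125 (mod 419)
12^16 ≡ 122 (mod 419)
12^32 ≡ 219 (mod 419)
12^64 ≡ 195 (mod 419)
12^128 ≡ 315 (mod 419)
12^209 = 12^(128+64+16+1) ≡ 1 (mod 419).
Result is 1, so (12/419) = 1.

1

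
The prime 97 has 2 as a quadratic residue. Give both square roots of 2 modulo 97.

97 ≡ 1 (mod 4), so we find a root by search.
Trying successive values, 14² = 196 ≡ 2 (mod 97). The other root is 97 − 14 = 83.

14, 83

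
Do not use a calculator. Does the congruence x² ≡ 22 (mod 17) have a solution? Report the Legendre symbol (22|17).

Euler's criterion: (22/17) ≡ 5^8 (mod 17).
5^2 ≡ 8 (mod 17)
5^4 ≡ 13 (mod 17)
5^8 ≡ 16 (mod 17)
5^8 = 5^(8) ≡ 16 (mod 17).
Result is 16 ≡ −1, so (22/17) = −1.

-1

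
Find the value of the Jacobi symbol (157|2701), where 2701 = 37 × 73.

-1

Reciprocity: 157 ≡ 1 and 2701 ≡ 1 (mod 4), so (157/2701) = +(2701/157).
Reduce top mod 157: now compute (32/157).
Pull out 2^5: since 157 ≡ 5 (mod 8), (2/157) = -1, so (2/157)^5 = -1.
Reached (1/157) = 1. Collecting the sign flips along the way, the symbol is -1.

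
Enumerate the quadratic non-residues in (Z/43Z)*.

Square k = 1,…,21 (k and 43−k give the same square):
1²=1, 2²=4, 3²=9, 4²=16, 5²=25, 6²=36, 7²≡6, 8²≡21, 9²≡38, 10²≡14, 11²≡35, 12²≡15, 13²≡40, 14²≡24, 15²≡10, 16²≡41, 17²≡31, 18²≡23, 19²≡17, 20²≡13, 21²≡11 (mod 43).
The residues are {1, 4, 6, 9, 10, 11, 13, 14, 15, 16, 17, 21, 23, 24, 25, 31, 35, 36, 38, 40, 41}; the non-residues are the remaining 21 nonzero classes.

2,3,5,7,8,12,18,19,20,22,26,27,28,29,30,32,33,34,37,39,42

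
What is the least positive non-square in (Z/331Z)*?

(2/331) = −1, so 2 is the smallest positive non-residue mod 331.

2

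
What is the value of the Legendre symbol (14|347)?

1

Pull out 2: since 347 ≡ 3 (mod 8), (2/347) = -1.
Reciprocity: 7 ≡ 3 and 347 ≡ 3 (mod 4), so (7/347) = −(347/7).
Reduce top mod 7: now compute (4/7).
Pull out 2^2: since 7 ≡ 7 (mod 8), (2/7) = +1, so (2/7)^2 = +1.
Reached (1/7) = 1. Collecting the sign flips along the way, the symbol is +1.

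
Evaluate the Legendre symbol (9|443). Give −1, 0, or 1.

1

Euler's criterion: (9/443) ≡ 9^221 (mod 443).
9^2 ≡ 81 (mod 443)
9^4 ≡ 359 (mod 443)
9^8 ≡ 411 (mod 443)
9^16 ≡ 138 (mod 443)
9^32 ≡ 438 (mod 443)
9^64 ≡ 25 (mod 443)
9^128 ≡ 182 (mod 443)
9^221 = 9^(128+64+16+8+4+1) ≡ 1 (mod 443).
Result is 1, so (9/443) = 1.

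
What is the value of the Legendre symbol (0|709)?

Top reduces to 0: gcd > 1, so the symbol is 0.

0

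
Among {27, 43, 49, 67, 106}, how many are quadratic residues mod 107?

(27/107) = +1 → QR.
(43/107) = -1 → non-residue.
(49/107) = +1 → QR.
(67/107) = -1 → non-residue.
(106/107) = -1 → non-residue.
Total quadratic residues among the 5: 2.

2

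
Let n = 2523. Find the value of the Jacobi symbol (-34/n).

-1

First reduce: -34 ≡ 2489 (mod 2523).
Reciprocity: 2489 ≡ 1 and 2523 ≡ 3 (mod 4), so (2489/2523) = +(2523/2489).
Reduce top mod 2489: now compute (34/2489).
Pull out 2: since 2489 ≡ 1 (mod 8), (2/2489) = +1.
Reciprocity: 17 ≡ 1 and 2489 ≡ 1 (mod 4), so (17/2489) = +(2489/17).
Reduce top mod 17: now compute (7/17).
Reciprocity: 7 ≡ 3 and 17 ≡ 1 (mod 4), so (7/17) = +(17/7).
Reduce top mod 7: now compute (3/7).
Reciprocity: 3 ≡ 3 and 7 ≡ 3 (mod 4), so (3/7) = −(7/3).
Reduce top mod 3: now compute (1/3).
Reached (1/3) = 1. Collecting the sign flips along the way, the symbol is -1.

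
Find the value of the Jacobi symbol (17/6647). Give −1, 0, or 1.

0

Reciprocity: 17 ≡ 1 and 6647 ≡ 3 (mod 4), so (17/6647) = +(6647/17).
Reduce top mod 17: now compute (0/17).
Top reduces to 0: gcd > 1, so the symbol is 0.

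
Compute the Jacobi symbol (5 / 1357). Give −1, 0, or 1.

-1

Reciprocity: 5 ≡ 1 and 1357 ≡ 1 (mod 4), so (5/1357) = +(1357/5).
Reduce top mod 5: now compute (2/5).
Pull out 2: since 5 ≡ 5 (mod 8), (2/5) = -1.
Reached (1/5) = 1. Collecting the sign flips along the way, the symbol is -1.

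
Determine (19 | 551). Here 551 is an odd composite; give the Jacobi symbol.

Reciprocity: 19 ≡ 3 and 551 ≡ 3 (mod 4), so (19/551) = −(551/19).
Reduce top mod 19: now compute (0/19).
Top reduces to 0: gcd > 1, so the symbol is 0.

0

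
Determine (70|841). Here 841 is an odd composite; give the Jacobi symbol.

1

Pull out 2: since 841 ≡ 1 (mod 8), (2/841) = +1.
Reciprocity: 35 ≡ 3 and 841 ≡ 1 (mod 4), so (35/841) = +(841/35).
Reduce top mod 35: now compute (1/35).
Reached (1/35) = 1. Collecting the sign flips along the way, the symbol is +1.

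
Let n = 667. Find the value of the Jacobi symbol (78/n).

1

Pull out 2: since 667 ≡ 3 (mod 8), (2/667) = -1.
Reciprocity: 39 ≡ 3 and 667 ≡ 3 (mod 4), so (39/667) = −(667/39).
Reduce top mod 39: now compute (4/39).
Pull out 2^2: since 39 ≡ 7 (mod 8), (2/39) = +1, so (2/39)^2 = +1.
Reached (1/39) = 1. Collecting the sign flips along the way, the symbol is +1.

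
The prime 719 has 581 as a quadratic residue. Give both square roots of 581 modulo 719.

Since 719 ≡ 3 (mod 4), a square root of 581 is 581^((719+1)/4) = 581^180 mod 719.
Repeated squaring: 581^2≡350, 581^4≡270, 581^8≡281, 581^16≡590, 581^32≡104, 581^64≡31, 581^128≡242 (mod 719).
581^180 = 581^(128+32+16+4) ≡ 484 (mod 719).
Check: 484² = 234256 ≡ 581 (mod 719). The two roots are 235 and 484.

235, 484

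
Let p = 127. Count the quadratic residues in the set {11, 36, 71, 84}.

4

(11/127) = +1 → QR.
(36/127) = +1 → QR.
(71/127) = +1 → QR.
(84/127) = +1 → QR.
Total quadratic residues among the 4: 4.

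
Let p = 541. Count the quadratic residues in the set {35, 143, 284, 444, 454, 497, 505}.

(35/541) = +1 → QR.
(143/541) = +1 → QR.
(284/541) = -1 → non-residue.
(444/541) = -1 → non-residue.
(454/541) = -1 → non-residue.
(497/541) = -1 → non-residue.
(505/541) = +1 → QR.
Total quadratic residues among the 7: 3.

3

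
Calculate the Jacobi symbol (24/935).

Pull out 2^3: since 935 ≡ 7 (mod 8), (2/935) = +1, so (2/935)^3 = +1.
Reciprocity: 3 ≡ 3 and 935 ≡ 3 (mod 4), so (3/935) = −(935/3).
Reduce top mod 3: now compute (2/3).
Pull out 2: since 3 ≡ 3 (mod 8), (2/3) = -1.
Reached (1/3) = 1. Collecting the sign flips along the way, the symbol is +1.

1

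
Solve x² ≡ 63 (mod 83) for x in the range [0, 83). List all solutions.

35, 48

Since 83 ≡ 3 (mod 4), a square root of 63 is 63^((83+1)/4) = 63^21 mod 83.
Repeated squaring: 63^2≡68, 63^4≡59, 63^8≡78, 63^16≡25 (mod 83).
63^21 = 63^(16+4+1) ≡ 48 (mod 83).
Check: 48² = 2304 ≡ 63 (mod 83). The two roots are 35 and 48.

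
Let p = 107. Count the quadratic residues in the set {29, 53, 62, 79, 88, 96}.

4

(29/107) = +1 → QR.
(53/107) = +1 → QR.
(62/107) = +1 → QR.
(79/107) = +1 → QR.
(88/107) = -1 → non-residue.
(96/107) = -1 → non-residue.
Total quadratic residues among the 6: 4.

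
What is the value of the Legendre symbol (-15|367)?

-1

First reduce: -15 ≡ 352 (mod 367).
Pull out 2^5: since 367 ≡ 7 (mod 8), (2/367) = +1, so (2/367)^5 = +1.
Reciprocity: 11 ≡ 3 and 367 ≡ 3 (mod 4), so (11/367) = −(367/11).
Reduce top mod 11: now compute (4/11).
Pull out 2^2: since 11 ≡ 3 (mod 8), (2/11) = -1, so (2/11)^2 = +1.
Reached (1/11) = 1. Collecting the sign flips along the way, the symbol is -1.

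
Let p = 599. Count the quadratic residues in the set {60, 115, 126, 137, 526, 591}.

2

(60/599) = +1 → QR.
(115/599) = -1 → non-residue.
(126/599) = -1 → non-residue.
(137/599) = -1 → non-residue.
(526/599) = +1 → QR.
(591/599) = -1 → non-residue.
Total quadratic residues among the 6: 2.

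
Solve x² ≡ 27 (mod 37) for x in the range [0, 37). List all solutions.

8, 29

37 ≡ 1 (mod 4), so we find a root by search.
Trying successive values, 8² = 64 ≡ 27 (mod 37). The other root is 37 − 8 = 29.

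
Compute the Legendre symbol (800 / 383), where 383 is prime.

Euler's criterion: (800/383) ≡ 34^191 (mod 383).
34^2 ≡ 7 (mod 383)
34^4 ≡ 49 (mod 383)
34^8 ≡ 103 (mod 383)
34^16 ≡ 268 (mod 383)
34^32 ≡ 203 (mod 383)
34^64 ≡ 228 (mod 383)
34^128 ≡ 279 (mod 383)
34^191 = 34^(128+32+16+8+4+2+1) ≡ 1 (mod 383).
Result is 1, so (800/383) = 1.

1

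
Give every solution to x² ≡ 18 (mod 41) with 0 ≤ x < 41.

10, 31

41 ≡ 1 (mod 4), so we find a root by search.
Trying successive values, 10² = 100 ≡ 18 (mod 41). The other root is 41 − 10 = 31.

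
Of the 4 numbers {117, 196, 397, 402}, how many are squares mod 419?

(117/419) = +1 → QR.
(196/419) = +1 → QR.
(397/419) = -1 → non-residue.
(402/419) = +1 → QR.
Total quadratic residues among the 4: 3.

3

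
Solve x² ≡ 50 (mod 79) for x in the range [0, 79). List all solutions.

Since 79 ≡ 3 (mod 4), a square root of 50 is 50^((79+1)/4) = 50^20 mod 79.
Repeated squaring: 50^2≡51, 50^4≡73, 50^8≡36, 50^16≡32 (mod 79).
50^20 = 50^(16+4) ≡ 45 (mod 79).
Check: 45² = 2025 ≡ 50 (mod 79). The two roots are 34 and 45.

34, 45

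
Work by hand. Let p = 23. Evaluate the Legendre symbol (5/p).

-1

Reciprocity: 5 ≡ 1 and 23 ≡ 3 (mod 4), so (5/23) = +(23/5).
Reduce top mod 5: now compute (3/5).
Reciprocity: 3 ≡ 3 and 5 ≡ 1 (mod 4), so (3/5) = +(5/3).
Reduce top mod 3: now compute (2/3).
Pull out 2: since 3 ≡ 3 (mod 8), (2/3) = -1.
Reached (1/3) = 1. Collecting the sign flips along the way, the symbol is -1.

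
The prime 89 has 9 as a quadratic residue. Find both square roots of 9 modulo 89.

3, 86

89 ≡ 1 (mod 4), so we find a root by search.
Trying successive values, 3² = 9 ≡ 9 (mod 89). The other root is 89 − 3 = 86.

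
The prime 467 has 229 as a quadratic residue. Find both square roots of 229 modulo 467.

189, 278

Since 467 ≡ 3 (mod 4), a square root of 229 is 229^((467+1)/4) = 229^117 mod 467.
Repeated squaring: 229^2≡137, 229^4≡89, 229^8≡449, 229^16≡324, 229^32≡368, 229^64≡461 (mod 467).
229^117 = 229^(64+32+16+4+1) ≡ 189 (mod 467).
Check: 189² = 35721 ≡ 229 (mod 467). The two roots are 189 and 278.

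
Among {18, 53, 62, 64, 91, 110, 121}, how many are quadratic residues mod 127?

4

(18/127) = +1 → QR.
(53/127) = -1 → non-residue.
(62/127) = +1 → QR.
(64/127) = +1 → QR.
(91/127) = -1 → non-residue.
(110/127) = -1 → non-residue.
(121/127) = +1 → QR.
Total quadratic residues among the 7: 4.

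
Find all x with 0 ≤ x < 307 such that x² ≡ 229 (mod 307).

42, 265

Since 307 ≡ 3 (mod 4), a square root of 229 is 229^((307+1)/4) = 229^77 mod 307.
Repeated squaring: 229^2≡251, 229^4≡66, 229^8≡58, 229^16≡294, 229^32≡169, 229^64≡10 (mod 307).
229^77 = 229^(64+8+4+1) ≡ 42 (mod 307).
Check: 42² = 1764 ≡ 229 (mod 307). The two roots are 42 and 265.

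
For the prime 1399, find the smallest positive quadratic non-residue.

3

(2/1399) = +1, so 2 is a residue.
(3/1399) = −1, so 3 is the smallest positive non-residue mod 1399.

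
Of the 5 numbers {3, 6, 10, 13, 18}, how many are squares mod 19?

(3/19) = -1 → non-residue.
(6/19) = +1 → QR.
(10/19) = -1 → non-residue.
(13/19) = -1 → non-residue.
(18/19) = -1 → non-residue.
Total quadratic residues among the 5: 1.

1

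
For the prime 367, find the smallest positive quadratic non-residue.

3

(2/367) = +1, so 2 is a residue.
(3/367) = −1, so 3 is the smallest positive non-residue mod 367.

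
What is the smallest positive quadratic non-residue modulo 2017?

5

(2/2017) = +1, so 2 is a residue.
(3/2017) = +1, so 3 is a residue.
(4/2017) = +1, so 4 is a residue.
(5/2017) = −1, so 5 is the smallest positive non-residue mod 2017.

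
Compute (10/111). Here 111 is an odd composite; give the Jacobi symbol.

1

Pull out 2: since 111 ≡ 7 (mod 8), (2/111) = +1.
Reciprocity: 5 ≡ 1 and 111 ≡ 3 (mod 4), so (5/111) = +(111/5).
Reduce top mod 5: now compute (1/5).
Reached (1/5) = 1. Collecting the sign flips along the way, the symbol is +1.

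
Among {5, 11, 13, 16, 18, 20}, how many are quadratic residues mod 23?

3

(5/23) = -1 → non-residue.
(11/23) = -1 → non-residue.
(13/23) = +1 → QR.
(16/23) = +1 → QR.
(18/23) = +1 → QR.
(20/23) = -1 → non-residue.
Total quadratic residues among the 6: 3.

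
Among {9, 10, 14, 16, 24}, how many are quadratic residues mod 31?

(9/31) = +1 → QR.
(10/31) = +1 → QR.
(14/31) = +1 → QR.
(16/31) = +1 → QR.
(24/31) = -1 → non-residue.
Total quadratic residues among the 5: 4.

4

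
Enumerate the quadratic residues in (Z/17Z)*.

1, 2, 4, 8, 9, 13, 15, 16

Square k = 1,…,8 (k and 17−k give the same square):
1²=1, 2²=4, 3²=9, 4²=16, 5²≡8, 6²≡2, 7²≡15, 8²≡13 (mod 17).
So the quadratic residues mod 17 are {1, 2, 4, 8, 9, 13, 15, 16}.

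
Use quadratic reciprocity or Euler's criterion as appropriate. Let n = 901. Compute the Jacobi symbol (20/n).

Pull out 2^2: since 901 ≡ 5 (mod 8), (2/901) = -1, so (2/901)^2 = +1.
Reciprocity: 5 ≡ 1 and 901 ≡ 1 (mod 4), so (5/901) = +(901/5).
Reduce top mod 5: now compute (1/5).
Reached (1/5) = 1. Collecting the sign flips along the way, the symbol is +1.

1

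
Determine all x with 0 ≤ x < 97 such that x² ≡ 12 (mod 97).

20, 77

97 ≡ 1 (mod 4), so we find a root by search.
Trying successive values, 20² = 400 ≡ 12 (mod 97). The other root is 97 − 20 = 77.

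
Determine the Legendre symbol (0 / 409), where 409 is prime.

0

Top reduces to 0: gcd > 1, so the symbol is 0.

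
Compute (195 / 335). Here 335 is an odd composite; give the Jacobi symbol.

0

Reciprocity: 195 ≡ 3 and 335 ≡ 3 (mod 4), so (195/335) = −(335/195).
Reduce top mod 195: now compute (140/195).
Pull out 2^2: since 195 ≡ 3 (mod 8), (2/195) = -1, so (2/195)^2 = +1.
Reciprocity: 35 ≡ 3 and 195 ≡ 3 (mod 4), so (35/195) = −(195/35).
Reduce top mod 35: now compute (20/35).
Pull out 2^2: since 35 ≡ 3 (mod 8), (2/35) = -1, so (2/35)^2 = +1.
Reciprocity: 5 ≡ 1 and 35 ≡ 3 (mod 4), so (5/35) = +(35/5).
Reduce top mod 5: now compute (0/5).
Top reduces to 0: gcd > 1, so the symbol is 0.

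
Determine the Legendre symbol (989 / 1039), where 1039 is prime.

-1

Reciprocity: 989 ≡ 1 and 1039 ≡ 3 (mod 4), so (989/1039) = +(1039/989).
Reduce top mod 989: now compute (50/989).
Pull out 2: since 989 ≡ 5 (mod 8), (2/989) = -1.
Reciprocity: 25 ≡ 1 and 989 ≡ 1 (mod 4), so (25/989) = +(989/25).
Reduce top mod 25: now compute (14/25).
Pull out 2: since 25 ≡ 1 (mod 8), (2/25) = +1.
Reciprocity: 7 ≡ 3 and 25 ≡ 1 (mod 4), so (7/25) = +(25/7).
Reduce top mod 7: now compute (4/7).
Pull out 2^2: since 7 ≡ 7 (mod 8), (2/7) = +1, so (2/7)^2 = +1.
Reached (1/7) = 1. Collecting the sign flips along the way, the symbol is -1.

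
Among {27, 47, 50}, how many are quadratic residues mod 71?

2

(27/71) = +1 → QR.
(47/71) = -1 → non-residue.
(50/71) = +1 → QR.
Total quadratic residues among the 3: 2.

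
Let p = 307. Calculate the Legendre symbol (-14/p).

First reduce: -14 ≡ 293 (mod 307).
Reciprocity: 293 ≡ 1 and 307 ≡ 3 (mod 4), so (293/307) = +(307/293).
Reduce top mod 293: now compute (14/293).
Pull out 2: since 293 ≡ 5 (mod 8), (2/293) = -1.
Reciprocity: 7 ≡ 3 and 293 ≡ 1 (mod 4), so (7/293) = +(293/7).
Reduce top mod 7: now compute (6/7).
Pull out 2: since 7 ≡ 7 (mod 8), (2/7) = +1.
Reciprocity: 3 ≡ 3 and 7 ≡ 3 (mod 4), so (3/7) = −(7/3).
Reduce top mod 3: now compute (1/3).
Reached (1/3) = 1. Collecting the sign flips along the way, the symbol is +1.

1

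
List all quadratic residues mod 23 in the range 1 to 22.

Square k = 1,…,11 (k and 23−k give the same square):
1²=1, 2²=4, 3²=9, 4²=16, 5²≡2, 6²≡13, 7²≡3, 8²≡18, 9²≡12, 10²≡8, 11²≡6 (mod 23).
So the quadratic residues mod 23 are {1, 2, 3, 4, 6, 8, 9, 12, 13, 16, 18}.

1, 2, 3, 4, 6, 8, 9, 12, 13, 16, 18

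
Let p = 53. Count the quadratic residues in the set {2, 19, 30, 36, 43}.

(2/53) = -1 → non-residue.
(19/53) = -1 → non-residue.
(30/53) = -1 → non-residue.
(36/53) = +1 → QR.
(43/53) = +1 → QR.
Total quadratic residues among the 5: 2.

2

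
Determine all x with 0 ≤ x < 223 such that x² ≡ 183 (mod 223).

39, 184

Since 223 ≡ 3 (mod 4), a square root of 183 is 183^((223+1)/4) = 183^56 mod 223.
Repeated squaring: 183^2≡39, 183^4≡183, 183^8≡39, 183^16≡183, 183^32≡39 (mod 223).
183^56 = 183^(32+16+8) ≡ 39 (mod 223).
Check: 39² = 1521 ≡ 183 (mod 223). The two roots are 39 and 184.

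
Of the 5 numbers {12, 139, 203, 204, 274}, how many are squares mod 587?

(12/587) = +1 → QR.
(139/587) = -1 → non-residue.
(203/587) = +1 → QR.
(204/587) = +1 → QR.
(274/587) = -1 → non-residue.
Total quadratic residues among the 5: 3.

3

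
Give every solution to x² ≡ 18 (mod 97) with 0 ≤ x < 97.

42, 55

97 ≡ 1 (mod 4), so we find a root by search.
Trying successive values, 42² = 1764 ≡ 18 (mod 97). The other root is 97 − 42 = 55.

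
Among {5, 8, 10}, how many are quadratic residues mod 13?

1

(5/13) = -1 → non-residue.
(8/13) = -1 → non-residue.
(10/13) = +1 → QR.
Total quadratic residues among the 3: 1.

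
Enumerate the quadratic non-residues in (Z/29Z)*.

2 3 8 10 11 12 14 15 17 18 19 21 26 27

Square k = 1,…,14 (k and 29−k give the same square):
1²=1, 2²=4, 3²=9, 4²=16, 5²=25, 6²≡7, 7²≡20, 8²≡6, 9²≡23, 10²≡13, 11²≡5, 12²≡28, 13²≡24, 14²≡22 (mod 29).
The residues are {1, 4, 5, 6, 7, 9, 13, 16, 20, 22, 23, 24, 25, 28}; the non-residues are the remaining 14 nonzero classes.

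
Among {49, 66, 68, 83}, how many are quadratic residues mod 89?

2

(49/89) = +1 → QR.
(66/89) = -1 → non-residue.
(68/89) = +1 → QR.
(83/89) = -1 → non-residue.
Total quadratic residues among the 4: 2.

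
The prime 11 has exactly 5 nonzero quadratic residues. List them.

Square k = 1,…,5 (k and 11−k give the same square):
1²=1, 2²=4, 3²=9, 4²≡5, 5²≡3 (mod 11).
So the quadratic residues mod 11 are {1, 3, 4, 5, 9}.

1, 3, 4, 5, 9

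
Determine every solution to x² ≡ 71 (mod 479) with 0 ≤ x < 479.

Since 479 ≡ 3 (mod 4), a square root of 71 is 71^((479+1)/4) = 71^120 mod 479.
Repeated squaring: 71^2≡251, 71^4≡252, 71^8≡276, 71^16≡15, 71^32≡225, 71^64≡330 (mod 479).
71^120 = 71^(64+32+16+8) ≡ 103 (mod 479).
Check: 103² = 10609 ≡ 71 (mod 479). The two roots are 103 and 376.

103, 376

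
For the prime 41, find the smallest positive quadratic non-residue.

(2/41) = +1, so 2 is a residue.
(3/41) = −1, so 3 is the smallest positive non-residue mod 41.

3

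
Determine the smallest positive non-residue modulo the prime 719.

11

(2/719) = +1, so 2 is a residue.
(3/719) = +1, so 3 is a residue.
(4/719) = +1, so 4 is a residue.
(5/719) = +1, so 5 is a residue.
(6/719) = +1, so 6 is a residue.
(7/719) = +1, so 7 is a residue.
(8/719) = +1, so 8 is a residue.
(9/719) = +1, so 9 is a residue.
(10/719) = +1, so 10 is a residue.
(11/719) = −1, so 11 is the smallest positive non-residue mod 719.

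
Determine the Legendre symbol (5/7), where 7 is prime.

-1

Reciprocity: 5 ≡ 1 and 7 ≡ 3 (mod 4), so (5/7) = +(7/5).
Reduce top mod 5: now compute (2/5).
Pull out 2: since 5 ≡ 5 (mod 8), (2/5) = -1.
Reached (1/5) = 1. Collecting the sign flips along the way, the symbol is -1.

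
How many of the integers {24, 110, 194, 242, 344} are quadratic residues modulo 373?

2

(24/373) = -1 → non-residue.
(110/373) = -1 → non-residue.
(194/373) = +1 → QR.
(242/373) = -1 → non-residue.
(344/373) = +1 → QR.
Total quadratic residues among the 5: 2.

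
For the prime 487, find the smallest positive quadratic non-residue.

(2/487) = +1, so 2 is a residue.
(3/487) = −1, so 3 is the smallest positive non-residue mod 487.

3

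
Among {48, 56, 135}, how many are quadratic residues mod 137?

2

(48/137) = -1 → non-residue.
(56/137) = +1 → QR.
(135/137) = +1 → QR.
Total quadratic residues among the 3: 2.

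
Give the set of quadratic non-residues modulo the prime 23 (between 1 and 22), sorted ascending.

5 7 10 11 14 15 17 19 20 21 22

Square k = 1,…,11 (k and 23−k give the same square):
1²=1, 2²=4, 3²=9, 4²=16, 5²≡2, 6²≡13, 7²≡3, 8²≡18, 9²≡12, 10²≡8, 11²≡6 (mod 23).
The residues are {1, 2, 3, 4, 6, 8, 9, 12, 13, 16, 18}; the non-residues are the remaining 11 nonzero classes.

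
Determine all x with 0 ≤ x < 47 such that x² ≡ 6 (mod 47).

10, 37

Since 47 ≡ 3 (mod 4), a square root of 6 is 6^((47+1)/4) = 6^12 mod 47.
Repeated squaring: 6^2≡36, 6^4≡27, 6^8≡24 (mod 47).
6^12 = 6^(8+4) ≡ 37 (mod 47).
Check: 37² = 1369 ≡ 6 (mod 47). The two roots are 10 and 37.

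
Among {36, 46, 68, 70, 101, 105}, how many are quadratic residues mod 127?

(36/127) = +1 → QR.
(46/127) = -1 → non-residue.
(68/127) = +1 → QR.
(70/127) = +1 → QR.
(101/127) = -1 → non-residue.
(105/127) = -1 → non-residue.
Total quadratic residues among the 6: 3.

3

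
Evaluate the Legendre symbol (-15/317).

1

First reduce: -15 ≡ 302 (mod 317).
Pull out 2: since 317 ≡ 5 (mod 8), (2/317) = -1.
Reciprocity: 151 ≡ 3 and 317 ≡ 1 (mod 4), so (151/317) = +(317/151).
Reduce top mod 151: now compute (15/151).
Reciprocity: 15 ≡ 3 and 151 ≡ 3 (mod 4), so (15/151) = −(151/15).
Reduce top mod 15: now compute (1/15).
Reached (1/15) = 1. Collecting the sign flips along the way, the symbol is +1.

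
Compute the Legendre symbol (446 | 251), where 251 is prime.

First reduce: 446 ≡ 195 (mod 251).
Reciprocity: 195 ≡ 3 and 251 ≡ 3 (mod 4), so (195/251) = −(251/195).
Reduce top mod 195: now compute (56/195).
Pull out 2^3: since 195 ≡ 3 (mod 8), (2/195) = -1, so (2/195)^3 = -1.
Reciprocity: 7 ≡ 3 and 195 ≡ 3 (mod 4), so (7/195) = −(195/7).
Reduce top mod 7: now compute (6/7).
Pull out 2: since 7 ≡ 7 (mod 8), (2/7) = +1.
Reciprocity: 3 ≡ 3 and 7 ≡ 3 (mod 4), so (3/7) = −(7/3).
Reduce top mod 3: now compute (1/3).
Reached (1/3) = 1. Collecting the sign flips along the way, the symbol is +1.

1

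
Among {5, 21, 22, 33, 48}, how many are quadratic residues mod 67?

(5/67) = -1 → non-residue.
(21/67) = +1 → QR.
(22/67) = +1 → QR.
(33/67) = +1 → QR.
(48/67) = -1 → non-residue.
Total quadratic residues among the 5: 3.

3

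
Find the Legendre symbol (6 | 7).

-1

Euler's criterion: (6/7) ≡ 6^3 (mod 7).
6^2 ≡ 1 (mod 7)
6^3 = 6^(2+1) ≡ 6 (mod 7).
Result is 6 ≡ −1, so (6/7) = −1.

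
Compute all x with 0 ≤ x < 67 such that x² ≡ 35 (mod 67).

13, 54

Since 67 ≡ 3 (mod 4), a square root of 35 is 35^((67+1)/4) = 35^17 mod 67.
Repeated squaring: 35^2≡19, 35^4≡26, 35^8≡6, 35^16≡36 (mod 67).
35^17 = 35^(16+1) ≡ 54 (mod 67).
Check: 54² = 2916 ≡ 35 (mod 67). The two roots are 13 and 54.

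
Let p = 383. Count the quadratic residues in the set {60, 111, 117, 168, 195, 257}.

2

(60/383) = -1 → non-residue.
(111/383) = -1 → non-residue.
(117/383) = -1 → non-residue.
(168/383) = +1 → QR.
(195/383) = +1 → QR.
(257/383) = -1 → non-residue.
Total quadratic residues among the 6: 2.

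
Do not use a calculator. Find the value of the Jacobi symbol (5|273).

Reciprocity: 5 ≡ 1 and 273 ≡ 1 (mod 4), so (5/273) = +(273/5).
Reduce top mod 5: now compute (3/5).
Reciprocity: 3 ≡ 3 and 5 ≡ 1 (mod 4), so (3/5) = +(5/3).
Reduce top mod 3: now compute (2/3).
Pull out 2: since 3 ≡ 3 (mod 8), (2/3) = -1.
Reached (1/3) = 1. Collecting the sign flips along the way, the symbol is -1.

-1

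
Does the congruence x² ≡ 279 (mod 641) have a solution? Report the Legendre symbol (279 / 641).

Reciprocity: 279 ≡ 3 and 641 ≡ 1 (mod 4), so (279/641) = +(641/279).
Reduce top mod 279: now compute (83/279).
Reciprocity: 83 ≡ 3 and 279 ≡ 3 (mod 4), so (83/279) = −(279/83).
Reduce top mod 83: now compute (30/83).
Pull out 2: since 83 ≡ 3 (mod 8), (2/83) = -1.
Reciprocity: 15 ≡ 3 and 83 ≡ 3 (mod 4), so (15/83) = −(83/15).
Reduce top mod 15: now compute (8/15).
Pull out 2^3: since 15 ≡ 7 (mod 8), (2/15) = +1, so (2/15)^3 = +1.
Reached (1/15) = 1. Collecting the sign flips along the way, the symbol is -1.

-1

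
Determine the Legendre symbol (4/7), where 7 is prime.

Euler's criterion: (4/7) ≡ 4^3 (mod 7).
4^2 ≡ 2 (mod 7)
4^3 = 4^(2+1) ≡ 1 (mod 7).
Result is 1, so (4/7) = 1.

1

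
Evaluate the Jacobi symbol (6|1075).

1

Pull out 2: since 1075 ≡ 3 (mod 8), (2/1075) = -1.
Reciprocity: 3 ≡ 3 and 1075 ≡ 3 (mod 4), so (3/1075) = −(1075/3).
Reduce top mod 3: now compute (1/3).
Reached (1/3) = 1. Collecting the sign flips along the way, the symbol is +1.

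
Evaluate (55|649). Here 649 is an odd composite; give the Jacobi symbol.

Reciprocity: 55 ≡ 3 and 649 ≡ 1 (mod 4), so (55/649) = +(649/55).
Reduce top mod 55: now compute (44/55).
Pull out 2^2: since 55 ≡ 7 (mod 8), (2/55) = +1, so (2/55)^2 = +1.
Reciprocity: 11 ≡ 3 and 55 ≡ 3 (mod 4), so (11/55) = −(55/11).
Reduce top mod 11: now compute (0/11).
Top reduces to 0: gcd > 1, so the symbol is 0.

0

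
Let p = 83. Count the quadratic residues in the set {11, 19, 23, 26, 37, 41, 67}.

5

(11/83) = +1 → QR.
(19/83) = -1 → non-residue.
(23/83) = +1 → QR.
(26/83) = +1 → QR.
(37/83) = +1 → QR.
(41/83) = +1 → QR.
(67/83) = -1 → non-residue.
Total quadratic residues among the 7: 5.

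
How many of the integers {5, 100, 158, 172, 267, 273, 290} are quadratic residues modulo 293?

(5/293) = -1 → non-residue.
(100/293) = +1 → QR.
(158/293) = +1 → QR.
(172/293) = +1 → QR.
(267/293) = +1 → QR.
(273/293) = -1 → non-residue.
(290/293) = -1 → non-residue.
Total quadratic residues among the 7: 4.

4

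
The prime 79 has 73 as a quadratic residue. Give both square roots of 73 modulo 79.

28, 51

Since 79 ≡ 3 (mod 4), a square root of 73 is 73^((79+1)/4) = 73^20 mod 79.
Repeated squaring: 73^2≡36, 73^4≡32, 73^8≡76, 73^16≡9 (mod 79).
73^20 = 73^(16+4) ≡ 51 (mod 79).
Check: 51² = 2601 ≡ 73 (mod 79). The two roots are 28 and 51.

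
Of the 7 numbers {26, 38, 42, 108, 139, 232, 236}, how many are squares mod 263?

2

(26/263) = +1 → QR.
(38/263) = -1 → non-residue.
(42/263) = -1 → non-residue.
(108/263) = +1 → QR.
(139/263) = -1 → non-residue.
(232/263) = -1 → non-residue.
(236/263) = -1 → non-residue.
Total quadratic residues among the 7: 2.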